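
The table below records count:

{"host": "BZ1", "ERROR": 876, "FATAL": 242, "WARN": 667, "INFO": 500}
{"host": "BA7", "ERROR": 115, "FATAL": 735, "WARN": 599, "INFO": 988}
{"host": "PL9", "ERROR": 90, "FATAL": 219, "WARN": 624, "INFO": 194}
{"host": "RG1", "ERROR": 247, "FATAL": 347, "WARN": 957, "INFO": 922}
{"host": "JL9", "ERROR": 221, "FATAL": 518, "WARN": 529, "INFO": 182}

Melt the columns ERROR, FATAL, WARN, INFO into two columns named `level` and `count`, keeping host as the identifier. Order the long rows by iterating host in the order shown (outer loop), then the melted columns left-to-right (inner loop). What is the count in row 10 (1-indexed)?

20 rows total (5 × 4). Row 10: index ⌊(10-1)/4⌋ = 2 into host → PL9; (10-1) mod 4 = 1 into the melted columns → FATAL.
So row 10 is (PL9, FATAL, 219); count = 219.

219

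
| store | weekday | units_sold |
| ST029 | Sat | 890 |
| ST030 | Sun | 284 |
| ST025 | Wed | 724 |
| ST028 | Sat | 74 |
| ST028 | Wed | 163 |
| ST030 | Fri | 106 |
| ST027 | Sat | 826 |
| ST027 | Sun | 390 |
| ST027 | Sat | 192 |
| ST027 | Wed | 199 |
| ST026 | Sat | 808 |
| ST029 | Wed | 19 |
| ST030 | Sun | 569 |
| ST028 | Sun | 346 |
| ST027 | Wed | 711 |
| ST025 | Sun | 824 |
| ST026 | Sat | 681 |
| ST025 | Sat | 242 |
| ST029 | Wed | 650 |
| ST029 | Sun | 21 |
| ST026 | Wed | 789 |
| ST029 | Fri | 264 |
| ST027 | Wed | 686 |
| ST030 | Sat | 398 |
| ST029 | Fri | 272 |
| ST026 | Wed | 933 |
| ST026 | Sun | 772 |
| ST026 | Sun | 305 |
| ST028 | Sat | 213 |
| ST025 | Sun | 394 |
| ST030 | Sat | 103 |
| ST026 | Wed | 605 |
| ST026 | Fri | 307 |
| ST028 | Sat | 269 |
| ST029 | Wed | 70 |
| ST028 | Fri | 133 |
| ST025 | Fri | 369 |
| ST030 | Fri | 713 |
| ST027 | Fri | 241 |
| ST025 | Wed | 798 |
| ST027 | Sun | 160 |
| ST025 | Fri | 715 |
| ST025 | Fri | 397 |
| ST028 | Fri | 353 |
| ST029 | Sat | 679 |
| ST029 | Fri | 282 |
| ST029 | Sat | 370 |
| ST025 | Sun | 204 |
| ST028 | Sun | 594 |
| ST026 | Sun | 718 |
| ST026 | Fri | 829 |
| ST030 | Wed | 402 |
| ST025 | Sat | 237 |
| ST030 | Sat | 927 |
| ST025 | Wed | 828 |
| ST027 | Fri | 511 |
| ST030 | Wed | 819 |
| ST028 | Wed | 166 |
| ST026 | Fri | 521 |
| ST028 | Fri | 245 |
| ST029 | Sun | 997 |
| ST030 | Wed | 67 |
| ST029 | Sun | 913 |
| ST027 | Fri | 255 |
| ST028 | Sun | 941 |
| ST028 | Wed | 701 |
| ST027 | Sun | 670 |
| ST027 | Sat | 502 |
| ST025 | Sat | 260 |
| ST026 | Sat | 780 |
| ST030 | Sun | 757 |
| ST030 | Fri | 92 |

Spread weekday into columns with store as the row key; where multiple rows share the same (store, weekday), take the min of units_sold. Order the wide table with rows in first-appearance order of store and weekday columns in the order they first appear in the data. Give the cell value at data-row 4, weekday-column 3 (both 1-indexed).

With rows in first-appearance order of store, row 4 is store=ST028. weekday columns in first-appearance order: Sat, Sun, Wed, Fri; column 3 is Wed.
Long rows with store=ST028, weekday=Wed: min(163, 166, 701) = 163.

163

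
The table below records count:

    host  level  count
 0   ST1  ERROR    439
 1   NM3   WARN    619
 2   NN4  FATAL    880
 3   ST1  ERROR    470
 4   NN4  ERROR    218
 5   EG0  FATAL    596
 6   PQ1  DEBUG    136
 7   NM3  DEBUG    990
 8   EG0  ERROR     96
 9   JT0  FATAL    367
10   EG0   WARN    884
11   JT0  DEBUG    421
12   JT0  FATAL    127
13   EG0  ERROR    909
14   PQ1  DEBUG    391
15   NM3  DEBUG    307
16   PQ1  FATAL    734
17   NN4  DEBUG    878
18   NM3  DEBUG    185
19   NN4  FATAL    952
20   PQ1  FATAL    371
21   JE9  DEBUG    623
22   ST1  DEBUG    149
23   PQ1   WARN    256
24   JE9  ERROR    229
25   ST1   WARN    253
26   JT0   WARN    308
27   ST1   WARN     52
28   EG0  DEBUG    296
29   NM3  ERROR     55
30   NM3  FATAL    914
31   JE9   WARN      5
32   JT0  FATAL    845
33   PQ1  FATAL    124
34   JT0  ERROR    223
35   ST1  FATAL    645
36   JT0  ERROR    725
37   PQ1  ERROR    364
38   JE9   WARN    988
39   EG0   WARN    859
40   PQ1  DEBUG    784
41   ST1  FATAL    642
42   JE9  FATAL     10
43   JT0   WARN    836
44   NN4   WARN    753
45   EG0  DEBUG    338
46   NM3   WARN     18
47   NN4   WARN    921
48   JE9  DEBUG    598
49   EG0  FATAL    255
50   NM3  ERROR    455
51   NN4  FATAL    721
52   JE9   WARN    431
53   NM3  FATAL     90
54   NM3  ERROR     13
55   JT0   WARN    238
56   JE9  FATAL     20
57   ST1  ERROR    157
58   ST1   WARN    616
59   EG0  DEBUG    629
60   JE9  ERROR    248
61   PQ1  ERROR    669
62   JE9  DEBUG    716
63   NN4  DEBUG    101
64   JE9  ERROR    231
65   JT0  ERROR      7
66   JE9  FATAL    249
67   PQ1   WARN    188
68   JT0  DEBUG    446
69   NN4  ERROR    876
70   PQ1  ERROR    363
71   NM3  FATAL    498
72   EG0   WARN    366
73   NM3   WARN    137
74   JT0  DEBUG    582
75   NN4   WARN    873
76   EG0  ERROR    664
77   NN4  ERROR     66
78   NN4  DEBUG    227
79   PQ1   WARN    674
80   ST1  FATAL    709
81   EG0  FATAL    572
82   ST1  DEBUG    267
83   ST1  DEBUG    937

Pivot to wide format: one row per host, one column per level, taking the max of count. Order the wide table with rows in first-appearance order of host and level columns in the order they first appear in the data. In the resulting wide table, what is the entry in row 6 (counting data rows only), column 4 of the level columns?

582

With rows in first-appearance order of host, row 6 is host=JT0. level columns in first-appearance order: ERROR, WARN, FATAL, DEBUG; column 4 is DEBUG.
Long rows with host=JT0, level=DEBUG: max(421, 446, 582) = 582.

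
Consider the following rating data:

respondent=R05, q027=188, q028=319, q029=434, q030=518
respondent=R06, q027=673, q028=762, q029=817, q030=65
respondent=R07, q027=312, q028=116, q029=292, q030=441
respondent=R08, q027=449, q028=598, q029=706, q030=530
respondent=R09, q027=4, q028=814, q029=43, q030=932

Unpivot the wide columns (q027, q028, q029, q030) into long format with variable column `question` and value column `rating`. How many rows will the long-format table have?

20

5 respondent values × 4 melted columns = 20 rows.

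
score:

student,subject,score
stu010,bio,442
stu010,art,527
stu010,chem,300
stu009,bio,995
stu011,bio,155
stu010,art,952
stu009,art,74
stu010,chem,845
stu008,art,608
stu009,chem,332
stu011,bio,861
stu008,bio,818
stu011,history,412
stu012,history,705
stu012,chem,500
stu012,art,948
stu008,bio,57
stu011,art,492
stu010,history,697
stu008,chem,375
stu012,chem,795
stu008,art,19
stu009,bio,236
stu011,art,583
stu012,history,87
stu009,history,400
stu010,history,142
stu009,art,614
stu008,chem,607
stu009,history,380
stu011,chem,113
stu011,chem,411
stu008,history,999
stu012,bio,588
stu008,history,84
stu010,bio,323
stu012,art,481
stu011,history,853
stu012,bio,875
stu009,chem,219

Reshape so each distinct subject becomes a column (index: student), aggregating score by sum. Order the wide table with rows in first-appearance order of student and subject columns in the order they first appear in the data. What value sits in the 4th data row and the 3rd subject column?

982

With rows in first-appearance order of student, row 4 is student=stu008. subject columns in first-appearance order: bio, art, chem, history; column 3 is chem.
Long rows with student=stu008, subject=chem: 375 + 607 = 982.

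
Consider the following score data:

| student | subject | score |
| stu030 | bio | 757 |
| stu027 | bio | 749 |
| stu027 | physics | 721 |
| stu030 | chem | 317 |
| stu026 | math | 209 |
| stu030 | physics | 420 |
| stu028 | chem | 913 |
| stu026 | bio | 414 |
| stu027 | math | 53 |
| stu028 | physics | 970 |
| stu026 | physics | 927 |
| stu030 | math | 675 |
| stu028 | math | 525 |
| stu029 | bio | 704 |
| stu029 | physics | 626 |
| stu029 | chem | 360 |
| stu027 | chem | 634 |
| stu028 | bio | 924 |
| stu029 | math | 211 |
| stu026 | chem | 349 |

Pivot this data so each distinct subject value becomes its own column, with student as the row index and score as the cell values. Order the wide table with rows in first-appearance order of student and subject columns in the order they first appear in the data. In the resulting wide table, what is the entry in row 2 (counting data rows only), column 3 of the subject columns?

With rows in first-appearance order of student, row 2 is student=stu027. subject columns in first-appearance order: bio, physics, chem, math; column 3 is chem.
Long rows with student=stu027, subject=chem: score = 634.

634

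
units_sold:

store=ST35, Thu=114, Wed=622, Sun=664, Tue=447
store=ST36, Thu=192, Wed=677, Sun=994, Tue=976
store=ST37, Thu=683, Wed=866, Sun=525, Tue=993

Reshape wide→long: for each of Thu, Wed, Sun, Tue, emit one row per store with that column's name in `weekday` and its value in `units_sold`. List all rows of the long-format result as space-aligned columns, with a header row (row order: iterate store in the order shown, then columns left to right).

store  weekday  units_sold
ST35   Thu      114       
ST35   Wed      622       
ST35   Sun      664       
ST35   Tue      447       
ST36   Thu      192       
ST36   Wed      677       
ST36   Sun      994       
ST36   Tue      976       
ST37   Thu      683       
ST37   Wed      866       
ST37   Sun      525       
ST37   Tue      993       

Each (store, column) pair becomes one row: 3 × 4 = 12 rows.
For example, (ST35, Thu) → units_sold=114.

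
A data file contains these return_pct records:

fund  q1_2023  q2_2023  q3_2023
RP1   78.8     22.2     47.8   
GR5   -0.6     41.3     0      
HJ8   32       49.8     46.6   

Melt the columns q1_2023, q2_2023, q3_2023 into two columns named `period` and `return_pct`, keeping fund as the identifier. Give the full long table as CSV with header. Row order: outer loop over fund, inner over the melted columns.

fund,period,return_pct
RP1,q1_2023,78.8
RP1,q2_2023,22.2
RP1,q3_2023,47.8
GR5,q1_2023,-0.6
GR5,q2_2023,41.3
GR5,q3_2023,0
HJ8,q1_2023,32
HJ8,q2_2023,49.8
HJ8,q3_2023,46.6

Each (fund, column) pair becomes one row: 3 × 3 = 9 rows.
For example, (RP1, q1_2023) → return_pct=78.8.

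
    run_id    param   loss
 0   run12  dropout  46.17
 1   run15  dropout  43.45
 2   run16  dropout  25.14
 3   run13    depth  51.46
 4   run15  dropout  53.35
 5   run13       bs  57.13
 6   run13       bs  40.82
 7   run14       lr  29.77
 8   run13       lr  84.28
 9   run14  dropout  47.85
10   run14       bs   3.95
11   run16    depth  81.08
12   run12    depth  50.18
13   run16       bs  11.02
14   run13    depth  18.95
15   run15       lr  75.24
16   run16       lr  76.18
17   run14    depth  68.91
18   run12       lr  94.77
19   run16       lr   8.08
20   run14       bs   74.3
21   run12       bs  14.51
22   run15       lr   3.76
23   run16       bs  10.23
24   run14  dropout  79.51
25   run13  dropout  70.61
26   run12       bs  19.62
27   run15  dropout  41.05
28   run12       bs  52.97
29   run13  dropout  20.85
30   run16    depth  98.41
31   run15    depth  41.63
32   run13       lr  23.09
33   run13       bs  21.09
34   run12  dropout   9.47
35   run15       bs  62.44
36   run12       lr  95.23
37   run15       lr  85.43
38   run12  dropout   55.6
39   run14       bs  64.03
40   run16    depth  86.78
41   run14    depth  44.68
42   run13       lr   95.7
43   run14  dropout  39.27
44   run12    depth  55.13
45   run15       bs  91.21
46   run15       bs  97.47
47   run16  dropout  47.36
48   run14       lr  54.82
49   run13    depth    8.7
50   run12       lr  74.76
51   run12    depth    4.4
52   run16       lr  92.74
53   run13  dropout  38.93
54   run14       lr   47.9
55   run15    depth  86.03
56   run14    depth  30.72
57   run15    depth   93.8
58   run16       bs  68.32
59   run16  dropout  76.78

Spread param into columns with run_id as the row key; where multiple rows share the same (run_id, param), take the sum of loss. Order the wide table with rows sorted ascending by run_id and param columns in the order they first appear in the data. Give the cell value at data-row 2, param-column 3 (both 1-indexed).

119.04

With rows sorted ascending by run_id, row 2 is run_id=run13. param columns in first-appearance order: dropout, depth, bs, lr; column 3 is bs.
Long rows with run_id=run13, param=bs: 57.13 + 40.82 + 21.09 = 119.04.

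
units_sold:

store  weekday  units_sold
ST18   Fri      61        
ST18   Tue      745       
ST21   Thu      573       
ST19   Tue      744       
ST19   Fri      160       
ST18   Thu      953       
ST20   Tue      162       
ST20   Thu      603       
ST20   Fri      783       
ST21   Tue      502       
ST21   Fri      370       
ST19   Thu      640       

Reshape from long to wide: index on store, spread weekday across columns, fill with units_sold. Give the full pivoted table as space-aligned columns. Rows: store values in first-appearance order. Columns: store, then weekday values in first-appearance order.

Columns: store plus the 3 distinct weekday values (Fri, Tue, Thu).
For example, row ST18 column Fri takes units_sold=61 from the long row (ST18, Fri).

store  Fri  Tue  Thu
ST18   61   745  953
ST21   370  502  573
ST19   160  744  640
ST20   783  162  603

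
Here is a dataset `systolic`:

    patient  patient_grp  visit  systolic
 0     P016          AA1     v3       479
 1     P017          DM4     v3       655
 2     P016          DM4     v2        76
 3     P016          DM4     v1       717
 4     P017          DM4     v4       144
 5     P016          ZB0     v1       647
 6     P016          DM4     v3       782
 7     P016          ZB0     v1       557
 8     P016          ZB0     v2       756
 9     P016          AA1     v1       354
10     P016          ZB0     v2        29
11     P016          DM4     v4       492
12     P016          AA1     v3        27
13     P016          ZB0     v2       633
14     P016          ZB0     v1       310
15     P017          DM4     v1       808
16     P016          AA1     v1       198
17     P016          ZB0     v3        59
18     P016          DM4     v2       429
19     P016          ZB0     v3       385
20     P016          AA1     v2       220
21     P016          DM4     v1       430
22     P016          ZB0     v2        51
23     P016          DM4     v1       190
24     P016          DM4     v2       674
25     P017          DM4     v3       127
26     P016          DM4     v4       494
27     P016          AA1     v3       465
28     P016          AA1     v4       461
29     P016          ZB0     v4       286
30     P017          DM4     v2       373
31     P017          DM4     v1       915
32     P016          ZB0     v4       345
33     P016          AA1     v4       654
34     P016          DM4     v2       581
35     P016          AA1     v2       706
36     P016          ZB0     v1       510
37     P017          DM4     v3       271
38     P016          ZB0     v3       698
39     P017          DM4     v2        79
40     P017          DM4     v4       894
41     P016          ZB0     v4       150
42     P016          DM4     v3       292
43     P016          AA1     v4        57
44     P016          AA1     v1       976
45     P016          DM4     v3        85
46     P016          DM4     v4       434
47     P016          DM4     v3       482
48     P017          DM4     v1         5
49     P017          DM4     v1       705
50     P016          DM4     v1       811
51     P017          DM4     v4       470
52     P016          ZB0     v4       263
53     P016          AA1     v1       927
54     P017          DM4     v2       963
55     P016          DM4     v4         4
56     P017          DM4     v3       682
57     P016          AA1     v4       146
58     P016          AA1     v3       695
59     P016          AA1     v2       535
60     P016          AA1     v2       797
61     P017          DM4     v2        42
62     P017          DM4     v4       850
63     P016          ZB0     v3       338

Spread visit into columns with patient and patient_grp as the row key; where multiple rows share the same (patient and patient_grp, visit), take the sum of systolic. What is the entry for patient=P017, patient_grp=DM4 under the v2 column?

Rows with patient=P017, patient_grp=DM4 and visit=v2: systolic values are 373, 79, 963, 42.
373 + 79 + 963 + 42 = 1457.

1457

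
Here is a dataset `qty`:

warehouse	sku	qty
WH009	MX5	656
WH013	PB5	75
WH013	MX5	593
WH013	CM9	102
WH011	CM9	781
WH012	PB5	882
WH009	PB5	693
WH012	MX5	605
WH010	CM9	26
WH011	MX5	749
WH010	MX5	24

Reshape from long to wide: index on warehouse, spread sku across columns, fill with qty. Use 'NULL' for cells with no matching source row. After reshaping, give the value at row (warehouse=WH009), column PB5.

693

The long row with warehouse=WH009, sku=PB5 has qty=693.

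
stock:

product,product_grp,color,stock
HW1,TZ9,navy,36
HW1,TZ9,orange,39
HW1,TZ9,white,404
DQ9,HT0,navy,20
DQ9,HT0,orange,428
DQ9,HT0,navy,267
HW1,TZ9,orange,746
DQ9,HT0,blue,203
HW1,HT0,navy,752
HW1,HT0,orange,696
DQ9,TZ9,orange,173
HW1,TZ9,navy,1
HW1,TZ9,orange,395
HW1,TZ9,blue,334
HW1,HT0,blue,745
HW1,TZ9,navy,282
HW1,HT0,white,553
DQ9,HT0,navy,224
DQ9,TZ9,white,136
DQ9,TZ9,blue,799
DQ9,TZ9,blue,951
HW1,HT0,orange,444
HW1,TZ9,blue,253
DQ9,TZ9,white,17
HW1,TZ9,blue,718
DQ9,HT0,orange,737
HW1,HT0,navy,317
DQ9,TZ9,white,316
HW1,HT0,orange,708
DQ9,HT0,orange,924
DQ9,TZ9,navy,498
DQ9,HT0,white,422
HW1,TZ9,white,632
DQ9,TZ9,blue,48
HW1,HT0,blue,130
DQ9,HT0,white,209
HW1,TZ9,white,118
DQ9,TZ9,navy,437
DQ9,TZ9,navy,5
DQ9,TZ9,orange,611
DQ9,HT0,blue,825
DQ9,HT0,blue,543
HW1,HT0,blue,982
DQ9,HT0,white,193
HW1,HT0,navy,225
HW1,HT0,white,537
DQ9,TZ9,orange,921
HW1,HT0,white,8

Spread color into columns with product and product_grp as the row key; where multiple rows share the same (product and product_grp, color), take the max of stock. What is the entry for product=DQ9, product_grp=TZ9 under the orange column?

921

Rows with product=DQ9, product_grp=TZ9 and color=orange: stock values are 173, 611, 921.
max(173, 611, 921) = 921.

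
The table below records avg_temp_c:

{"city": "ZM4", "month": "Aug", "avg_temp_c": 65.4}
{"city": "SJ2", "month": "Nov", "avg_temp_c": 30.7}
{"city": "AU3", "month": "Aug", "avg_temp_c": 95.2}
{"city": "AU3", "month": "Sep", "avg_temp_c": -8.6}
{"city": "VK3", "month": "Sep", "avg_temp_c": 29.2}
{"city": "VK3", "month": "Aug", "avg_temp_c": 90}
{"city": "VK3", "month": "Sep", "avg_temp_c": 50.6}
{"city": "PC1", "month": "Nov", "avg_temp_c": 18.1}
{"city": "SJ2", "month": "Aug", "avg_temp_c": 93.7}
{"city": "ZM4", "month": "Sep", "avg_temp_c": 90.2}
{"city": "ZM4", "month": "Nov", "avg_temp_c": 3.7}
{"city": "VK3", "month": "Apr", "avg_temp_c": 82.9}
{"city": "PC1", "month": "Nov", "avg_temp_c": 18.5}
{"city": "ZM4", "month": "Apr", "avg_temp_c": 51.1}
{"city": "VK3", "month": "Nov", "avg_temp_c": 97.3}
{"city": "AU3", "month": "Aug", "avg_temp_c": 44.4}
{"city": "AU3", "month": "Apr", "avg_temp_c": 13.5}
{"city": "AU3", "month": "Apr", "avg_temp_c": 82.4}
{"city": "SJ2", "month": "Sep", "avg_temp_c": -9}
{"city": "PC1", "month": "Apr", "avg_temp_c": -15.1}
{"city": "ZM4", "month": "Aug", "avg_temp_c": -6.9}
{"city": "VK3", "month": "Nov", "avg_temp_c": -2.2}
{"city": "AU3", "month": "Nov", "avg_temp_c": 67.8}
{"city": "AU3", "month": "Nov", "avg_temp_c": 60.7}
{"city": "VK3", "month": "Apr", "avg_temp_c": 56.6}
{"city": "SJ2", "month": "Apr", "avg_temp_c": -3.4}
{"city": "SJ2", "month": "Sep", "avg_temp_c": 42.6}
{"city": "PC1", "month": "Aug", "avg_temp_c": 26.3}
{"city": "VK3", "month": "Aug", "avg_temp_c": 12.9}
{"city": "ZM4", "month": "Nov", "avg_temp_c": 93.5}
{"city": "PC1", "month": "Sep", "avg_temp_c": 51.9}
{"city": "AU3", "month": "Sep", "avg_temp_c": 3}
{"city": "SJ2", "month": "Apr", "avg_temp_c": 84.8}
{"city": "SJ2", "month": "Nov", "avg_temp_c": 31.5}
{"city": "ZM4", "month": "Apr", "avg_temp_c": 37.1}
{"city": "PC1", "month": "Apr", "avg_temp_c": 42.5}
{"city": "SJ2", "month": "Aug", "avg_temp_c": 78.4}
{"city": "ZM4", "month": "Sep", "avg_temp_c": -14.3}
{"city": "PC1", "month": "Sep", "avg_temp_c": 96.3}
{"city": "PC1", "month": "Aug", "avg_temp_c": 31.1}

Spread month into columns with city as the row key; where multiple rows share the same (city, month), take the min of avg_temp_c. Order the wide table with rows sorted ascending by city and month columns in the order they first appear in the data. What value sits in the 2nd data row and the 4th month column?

With rows sorted ascending by city, row 2 is city=PC1. month columns in first-appearance order: Aug, Nov, Sep, Apr; column 4 is Apr.
Long rows with city=PC1, month=Apr: min(-15.1, 42.5) = -15.1.

-15.1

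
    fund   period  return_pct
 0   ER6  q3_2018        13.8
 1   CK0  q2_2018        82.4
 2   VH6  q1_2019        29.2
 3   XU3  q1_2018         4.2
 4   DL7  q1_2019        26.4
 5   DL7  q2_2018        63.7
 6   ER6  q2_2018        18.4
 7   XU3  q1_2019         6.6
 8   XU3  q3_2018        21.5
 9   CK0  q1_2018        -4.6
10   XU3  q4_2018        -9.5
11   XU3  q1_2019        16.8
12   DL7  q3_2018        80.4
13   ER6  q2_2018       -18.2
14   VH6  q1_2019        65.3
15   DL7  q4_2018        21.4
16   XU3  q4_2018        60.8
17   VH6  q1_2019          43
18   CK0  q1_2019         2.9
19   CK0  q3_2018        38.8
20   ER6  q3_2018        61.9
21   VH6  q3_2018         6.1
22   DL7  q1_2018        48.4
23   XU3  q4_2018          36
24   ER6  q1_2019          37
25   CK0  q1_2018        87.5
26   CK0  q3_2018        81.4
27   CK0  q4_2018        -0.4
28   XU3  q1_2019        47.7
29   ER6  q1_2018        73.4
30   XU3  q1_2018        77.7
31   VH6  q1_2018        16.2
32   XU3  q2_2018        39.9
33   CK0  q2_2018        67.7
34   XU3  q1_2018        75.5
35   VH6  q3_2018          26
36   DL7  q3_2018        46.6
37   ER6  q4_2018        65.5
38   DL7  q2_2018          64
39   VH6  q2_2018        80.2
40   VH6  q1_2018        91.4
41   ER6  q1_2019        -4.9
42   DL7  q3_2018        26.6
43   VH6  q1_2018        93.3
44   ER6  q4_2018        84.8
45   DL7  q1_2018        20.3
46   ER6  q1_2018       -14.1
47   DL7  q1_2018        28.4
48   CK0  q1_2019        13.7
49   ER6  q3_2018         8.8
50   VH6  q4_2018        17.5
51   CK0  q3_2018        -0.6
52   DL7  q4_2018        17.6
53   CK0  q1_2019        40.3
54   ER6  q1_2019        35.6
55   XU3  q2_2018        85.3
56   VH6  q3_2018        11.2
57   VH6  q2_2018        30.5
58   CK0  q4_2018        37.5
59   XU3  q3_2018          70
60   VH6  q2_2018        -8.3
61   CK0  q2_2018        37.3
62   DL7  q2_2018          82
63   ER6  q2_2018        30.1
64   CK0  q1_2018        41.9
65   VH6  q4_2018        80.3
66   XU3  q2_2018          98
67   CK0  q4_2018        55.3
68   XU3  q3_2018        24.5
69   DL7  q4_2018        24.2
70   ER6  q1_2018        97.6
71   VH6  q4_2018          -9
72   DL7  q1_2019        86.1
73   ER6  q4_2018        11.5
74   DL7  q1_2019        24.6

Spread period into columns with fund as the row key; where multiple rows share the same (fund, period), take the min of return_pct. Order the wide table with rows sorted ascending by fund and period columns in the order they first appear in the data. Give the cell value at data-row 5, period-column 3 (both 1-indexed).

6.6

With rows sorted ascending by fund, row 5 is fund=XU3. period columns in first-appearance order: q3_2018, q2_2018, q1_2019, q1_2018, q4_2018; column 3 is q1_2019.
Long rows with fund=XU3, period=q1_2019: min(6.6, 16.8, 47.7) = 6.6.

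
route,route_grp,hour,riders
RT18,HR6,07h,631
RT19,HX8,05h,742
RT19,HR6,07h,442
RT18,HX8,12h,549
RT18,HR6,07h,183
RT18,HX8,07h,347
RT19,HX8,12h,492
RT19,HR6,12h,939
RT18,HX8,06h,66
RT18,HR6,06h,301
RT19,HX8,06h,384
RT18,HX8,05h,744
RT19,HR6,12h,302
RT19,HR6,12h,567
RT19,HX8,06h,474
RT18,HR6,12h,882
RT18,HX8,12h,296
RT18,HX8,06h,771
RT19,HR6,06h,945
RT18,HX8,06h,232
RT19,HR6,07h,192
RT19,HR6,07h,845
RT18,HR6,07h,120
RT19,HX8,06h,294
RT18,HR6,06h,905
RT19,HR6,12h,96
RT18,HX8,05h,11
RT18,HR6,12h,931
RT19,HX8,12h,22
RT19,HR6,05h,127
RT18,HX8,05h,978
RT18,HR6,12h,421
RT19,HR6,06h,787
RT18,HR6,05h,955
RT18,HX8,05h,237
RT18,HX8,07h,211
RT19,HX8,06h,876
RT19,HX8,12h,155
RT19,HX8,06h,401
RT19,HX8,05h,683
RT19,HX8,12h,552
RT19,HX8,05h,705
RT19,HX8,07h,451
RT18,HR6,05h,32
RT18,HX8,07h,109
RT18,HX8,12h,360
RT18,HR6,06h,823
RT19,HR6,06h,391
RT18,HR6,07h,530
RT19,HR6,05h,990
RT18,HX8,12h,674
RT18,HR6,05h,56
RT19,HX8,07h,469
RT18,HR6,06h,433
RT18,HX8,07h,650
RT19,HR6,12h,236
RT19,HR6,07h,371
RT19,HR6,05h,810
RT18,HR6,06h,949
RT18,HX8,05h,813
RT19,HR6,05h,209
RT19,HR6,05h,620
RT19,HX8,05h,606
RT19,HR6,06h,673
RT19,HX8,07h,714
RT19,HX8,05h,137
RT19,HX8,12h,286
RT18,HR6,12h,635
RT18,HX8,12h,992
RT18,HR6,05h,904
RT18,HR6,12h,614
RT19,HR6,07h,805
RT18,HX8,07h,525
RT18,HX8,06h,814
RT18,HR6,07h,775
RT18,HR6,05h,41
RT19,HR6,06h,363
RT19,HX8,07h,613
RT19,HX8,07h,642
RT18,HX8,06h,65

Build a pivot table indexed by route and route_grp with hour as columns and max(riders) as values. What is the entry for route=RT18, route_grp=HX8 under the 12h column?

992

Rows with route=RT18, route_grp=HX8 and hour=12h: riders values are 549, 296, 360, 674, 992.
max(549, 296, 360, 674, 992) = 992.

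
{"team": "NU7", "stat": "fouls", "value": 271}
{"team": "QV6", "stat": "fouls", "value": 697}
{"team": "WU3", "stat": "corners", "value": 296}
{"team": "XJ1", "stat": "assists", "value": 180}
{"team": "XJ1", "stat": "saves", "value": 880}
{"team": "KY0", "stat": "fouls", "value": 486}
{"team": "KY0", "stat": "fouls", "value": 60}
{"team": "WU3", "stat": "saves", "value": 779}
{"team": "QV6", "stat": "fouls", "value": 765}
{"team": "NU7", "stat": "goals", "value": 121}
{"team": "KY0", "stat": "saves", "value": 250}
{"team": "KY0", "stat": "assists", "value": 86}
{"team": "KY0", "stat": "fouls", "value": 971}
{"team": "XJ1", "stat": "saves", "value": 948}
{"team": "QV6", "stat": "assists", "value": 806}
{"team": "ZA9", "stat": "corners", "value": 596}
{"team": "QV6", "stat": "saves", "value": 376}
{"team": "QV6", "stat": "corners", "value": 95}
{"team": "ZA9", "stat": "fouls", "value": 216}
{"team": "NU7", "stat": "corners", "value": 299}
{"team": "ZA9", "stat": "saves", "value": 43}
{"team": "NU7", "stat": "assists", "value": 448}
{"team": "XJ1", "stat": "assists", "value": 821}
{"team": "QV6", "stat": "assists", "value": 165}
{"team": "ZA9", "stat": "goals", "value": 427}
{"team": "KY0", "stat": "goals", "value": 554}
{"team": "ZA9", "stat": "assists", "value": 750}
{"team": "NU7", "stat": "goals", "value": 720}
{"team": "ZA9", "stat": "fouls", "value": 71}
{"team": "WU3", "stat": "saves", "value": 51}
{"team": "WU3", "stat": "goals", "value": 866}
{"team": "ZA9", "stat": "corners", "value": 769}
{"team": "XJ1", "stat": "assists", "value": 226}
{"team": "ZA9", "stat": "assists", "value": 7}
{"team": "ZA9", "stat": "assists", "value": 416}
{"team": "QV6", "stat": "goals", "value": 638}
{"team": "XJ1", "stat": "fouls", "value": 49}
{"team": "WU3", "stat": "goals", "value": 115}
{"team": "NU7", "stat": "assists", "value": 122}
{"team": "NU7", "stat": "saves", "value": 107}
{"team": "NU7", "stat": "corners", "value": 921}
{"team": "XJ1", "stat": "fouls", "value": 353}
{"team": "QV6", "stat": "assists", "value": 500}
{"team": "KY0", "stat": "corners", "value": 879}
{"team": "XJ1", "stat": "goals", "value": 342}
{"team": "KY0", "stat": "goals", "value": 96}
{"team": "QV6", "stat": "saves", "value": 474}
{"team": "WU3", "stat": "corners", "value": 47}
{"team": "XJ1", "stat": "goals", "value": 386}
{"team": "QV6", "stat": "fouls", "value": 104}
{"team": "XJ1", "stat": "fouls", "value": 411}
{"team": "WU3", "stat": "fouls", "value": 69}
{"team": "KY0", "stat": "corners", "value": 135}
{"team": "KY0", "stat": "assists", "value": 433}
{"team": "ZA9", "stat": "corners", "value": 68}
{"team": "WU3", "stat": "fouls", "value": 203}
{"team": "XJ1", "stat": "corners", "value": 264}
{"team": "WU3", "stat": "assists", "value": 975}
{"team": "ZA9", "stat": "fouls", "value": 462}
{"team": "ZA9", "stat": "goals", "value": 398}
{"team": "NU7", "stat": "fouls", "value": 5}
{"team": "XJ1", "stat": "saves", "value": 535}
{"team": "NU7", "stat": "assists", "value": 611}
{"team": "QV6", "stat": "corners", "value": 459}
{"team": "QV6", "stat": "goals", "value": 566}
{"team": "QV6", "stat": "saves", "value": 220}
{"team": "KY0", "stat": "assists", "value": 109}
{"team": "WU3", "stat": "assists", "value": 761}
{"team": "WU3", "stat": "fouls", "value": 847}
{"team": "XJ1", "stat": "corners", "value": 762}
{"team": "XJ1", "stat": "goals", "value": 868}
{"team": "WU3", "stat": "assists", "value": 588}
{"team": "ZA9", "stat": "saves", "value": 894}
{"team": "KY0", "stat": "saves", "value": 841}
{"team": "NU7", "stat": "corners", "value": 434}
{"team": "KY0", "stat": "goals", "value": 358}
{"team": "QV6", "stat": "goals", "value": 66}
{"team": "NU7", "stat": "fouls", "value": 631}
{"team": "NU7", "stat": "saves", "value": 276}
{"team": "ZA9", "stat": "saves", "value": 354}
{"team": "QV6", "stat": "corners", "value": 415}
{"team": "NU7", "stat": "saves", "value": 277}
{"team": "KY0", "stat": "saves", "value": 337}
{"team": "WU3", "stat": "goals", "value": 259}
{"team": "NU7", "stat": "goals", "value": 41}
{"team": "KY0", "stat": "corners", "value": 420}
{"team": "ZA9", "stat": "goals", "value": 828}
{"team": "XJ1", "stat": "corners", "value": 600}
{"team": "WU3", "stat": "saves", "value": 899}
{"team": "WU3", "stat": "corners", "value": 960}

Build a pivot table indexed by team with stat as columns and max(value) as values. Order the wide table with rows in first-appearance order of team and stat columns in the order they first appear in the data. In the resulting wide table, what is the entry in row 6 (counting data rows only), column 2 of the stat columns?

769

With rows in first-appearance order of team, row 6 is team=ZA9. stat columns in first-appearance order: fouls, corners, assists, saves, goals; column 2 is corners.
Long rows with team=ZA9, stat=corners: max(596, 769, 68) = 769.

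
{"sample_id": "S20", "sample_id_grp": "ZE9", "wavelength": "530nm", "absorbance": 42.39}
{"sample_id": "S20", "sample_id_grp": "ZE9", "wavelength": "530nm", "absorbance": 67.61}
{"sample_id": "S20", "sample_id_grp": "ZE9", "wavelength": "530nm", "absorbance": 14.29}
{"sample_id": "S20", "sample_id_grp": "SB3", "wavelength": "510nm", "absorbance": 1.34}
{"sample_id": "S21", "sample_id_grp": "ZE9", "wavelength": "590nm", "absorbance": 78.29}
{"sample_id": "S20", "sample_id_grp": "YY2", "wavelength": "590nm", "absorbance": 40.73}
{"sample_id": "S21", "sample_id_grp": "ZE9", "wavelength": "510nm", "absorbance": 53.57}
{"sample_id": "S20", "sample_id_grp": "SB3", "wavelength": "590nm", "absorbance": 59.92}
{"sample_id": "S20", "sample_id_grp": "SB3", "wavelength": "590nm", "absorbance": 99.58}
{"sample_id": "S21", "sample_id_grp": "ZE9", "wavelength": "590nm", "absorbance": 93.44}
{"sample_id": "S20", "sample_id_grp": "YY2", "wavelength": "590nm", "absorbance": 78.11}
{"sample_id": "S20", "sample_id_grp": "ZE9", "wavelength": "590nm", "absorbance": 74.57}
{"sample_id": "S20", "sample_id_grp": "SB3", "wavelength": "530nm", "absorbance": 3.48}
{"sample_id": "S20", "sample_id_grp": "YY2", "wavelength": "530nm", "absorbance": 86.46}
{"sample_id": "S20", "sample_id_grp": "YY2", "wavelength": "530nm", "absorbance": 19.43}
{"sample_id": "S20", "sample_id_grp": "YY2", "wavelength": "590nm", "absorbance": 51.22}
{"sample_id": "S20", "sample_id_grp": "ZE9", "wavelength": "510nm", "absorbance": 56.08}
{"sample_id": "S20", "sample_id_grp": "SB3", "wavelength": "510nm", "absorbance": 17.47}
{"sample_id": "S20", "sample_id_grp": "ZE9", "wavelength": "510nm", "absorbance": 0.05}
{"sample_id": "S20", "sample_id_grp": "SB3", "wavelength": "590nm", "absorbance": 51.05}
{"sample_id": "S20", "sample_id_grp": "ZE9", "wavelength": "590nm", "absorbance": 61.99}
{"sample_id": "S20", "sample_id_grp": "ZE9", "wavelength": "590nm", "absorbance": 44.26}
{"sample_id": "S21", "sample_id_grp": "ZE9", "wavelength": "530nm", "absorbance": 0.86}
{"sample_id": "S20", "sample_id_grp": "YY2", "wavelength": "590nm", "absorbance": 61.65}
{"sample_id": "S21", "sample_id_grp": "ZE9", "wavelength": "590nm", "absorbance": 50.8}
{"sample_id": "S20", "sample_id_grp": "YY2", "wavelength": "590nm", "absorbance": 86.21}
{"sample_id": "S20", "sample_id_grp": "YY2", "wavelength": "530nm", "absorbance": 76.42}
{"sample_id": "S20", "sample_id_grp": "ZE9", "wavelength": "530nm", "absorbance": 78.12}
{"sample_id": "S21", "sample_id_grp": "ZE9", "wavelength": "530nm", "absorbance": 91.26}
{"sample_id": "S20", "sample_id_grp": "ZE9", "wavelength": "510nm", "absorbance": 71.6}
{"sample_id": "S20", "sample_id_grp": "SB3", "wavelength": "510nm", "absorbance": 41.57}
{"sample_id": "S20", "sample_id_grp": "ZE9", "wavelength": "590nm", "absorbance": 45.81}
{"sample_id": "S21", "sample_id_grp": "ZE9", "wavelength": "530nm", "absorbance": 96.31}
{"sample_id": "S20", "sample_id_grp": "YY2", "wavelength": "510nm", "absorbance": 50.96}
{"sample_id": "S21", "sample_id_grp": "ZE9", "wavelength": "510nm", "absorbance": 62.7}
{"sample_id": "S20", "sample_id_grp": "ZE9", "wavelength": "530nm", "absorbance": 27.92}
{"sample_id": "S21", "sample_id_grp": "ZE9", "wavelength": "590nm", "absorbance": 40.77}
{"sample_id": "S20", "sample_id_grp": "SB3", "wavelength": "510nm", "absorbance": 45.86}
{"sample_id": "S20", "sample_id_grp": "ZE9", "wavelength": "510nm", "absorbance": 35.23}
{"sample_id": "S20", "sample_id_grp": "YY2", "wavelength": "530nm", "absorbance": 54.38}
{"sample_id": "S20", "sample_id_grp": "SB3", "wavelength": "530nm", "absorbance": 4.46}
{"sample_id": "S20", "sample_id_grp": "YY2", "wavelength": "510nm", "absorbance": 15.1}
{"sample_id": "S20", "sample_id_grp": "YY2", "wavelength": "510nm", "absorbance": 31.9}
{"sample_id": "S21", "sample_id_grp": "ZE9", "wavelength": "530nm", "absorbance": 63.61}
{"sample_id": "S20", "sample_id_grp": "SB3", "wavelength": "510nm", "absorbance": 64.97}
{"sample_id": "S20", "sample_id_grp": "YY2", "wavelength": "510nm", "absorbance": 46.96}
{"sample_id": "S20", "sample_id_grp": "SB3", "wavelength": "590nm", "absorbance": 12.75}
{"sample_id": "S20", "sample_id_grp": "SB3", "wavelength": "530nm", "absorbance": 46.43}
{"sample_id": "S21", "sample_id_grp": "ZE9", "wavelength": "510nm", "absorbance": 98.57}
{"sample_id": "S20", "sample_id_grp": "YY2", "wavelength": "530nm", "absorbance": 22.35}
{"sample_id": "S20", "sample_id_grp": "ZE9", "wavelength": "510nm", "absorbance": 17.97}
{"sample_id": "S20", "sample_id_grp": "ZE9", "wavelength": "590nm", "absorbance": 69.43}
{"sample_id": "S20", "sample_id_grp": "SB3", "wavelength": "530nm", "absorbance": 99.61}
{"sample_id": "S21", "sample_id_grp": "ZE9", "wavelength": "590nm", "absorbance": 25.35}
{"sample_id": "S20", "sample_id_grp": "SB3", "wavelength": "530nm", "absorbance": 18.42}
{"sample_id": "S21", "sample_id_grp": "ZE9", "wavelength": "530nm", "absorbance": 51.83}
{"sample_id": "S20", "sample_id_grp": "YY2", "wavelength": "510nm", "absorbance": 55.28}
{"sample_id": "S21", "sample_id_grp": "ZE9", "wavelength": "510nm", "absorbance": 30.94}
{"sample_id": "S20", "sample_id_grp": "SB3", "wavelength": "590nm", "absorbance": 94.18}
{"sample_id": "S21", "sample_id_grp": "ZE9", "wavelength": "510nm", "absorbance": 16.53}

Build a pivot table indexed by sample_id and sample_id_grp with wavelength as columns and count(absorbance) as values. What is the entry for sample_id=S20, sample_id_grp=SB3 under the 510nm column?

5

Rows with sample_id=S20, sample_id_grp=SB3 and wavelength=510nm: absorbance values are 1.34, 17.47, 41.57, 45.86, 64.97.
5 rows match — count = 5.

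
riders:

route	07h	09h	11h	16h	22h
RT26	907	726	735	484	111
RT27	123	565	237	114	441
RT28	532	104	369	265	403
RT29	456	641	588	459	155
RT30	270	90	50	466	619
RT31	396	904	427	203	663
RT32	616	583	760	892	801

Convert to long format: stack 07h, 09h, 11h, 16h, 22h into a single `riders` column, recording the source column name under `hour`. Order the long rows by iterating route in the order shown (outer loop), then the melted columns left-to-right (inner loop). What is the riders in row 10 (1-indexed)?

441

35 rows total (7 × 5). Row 10: index ⌊(10-1)/5⌋ = 1 into route → RT27; (10-1) mod 5 = 4 into the melted columns → 22h.
So row 10 is (RT27, 22h, 441); riders = 441.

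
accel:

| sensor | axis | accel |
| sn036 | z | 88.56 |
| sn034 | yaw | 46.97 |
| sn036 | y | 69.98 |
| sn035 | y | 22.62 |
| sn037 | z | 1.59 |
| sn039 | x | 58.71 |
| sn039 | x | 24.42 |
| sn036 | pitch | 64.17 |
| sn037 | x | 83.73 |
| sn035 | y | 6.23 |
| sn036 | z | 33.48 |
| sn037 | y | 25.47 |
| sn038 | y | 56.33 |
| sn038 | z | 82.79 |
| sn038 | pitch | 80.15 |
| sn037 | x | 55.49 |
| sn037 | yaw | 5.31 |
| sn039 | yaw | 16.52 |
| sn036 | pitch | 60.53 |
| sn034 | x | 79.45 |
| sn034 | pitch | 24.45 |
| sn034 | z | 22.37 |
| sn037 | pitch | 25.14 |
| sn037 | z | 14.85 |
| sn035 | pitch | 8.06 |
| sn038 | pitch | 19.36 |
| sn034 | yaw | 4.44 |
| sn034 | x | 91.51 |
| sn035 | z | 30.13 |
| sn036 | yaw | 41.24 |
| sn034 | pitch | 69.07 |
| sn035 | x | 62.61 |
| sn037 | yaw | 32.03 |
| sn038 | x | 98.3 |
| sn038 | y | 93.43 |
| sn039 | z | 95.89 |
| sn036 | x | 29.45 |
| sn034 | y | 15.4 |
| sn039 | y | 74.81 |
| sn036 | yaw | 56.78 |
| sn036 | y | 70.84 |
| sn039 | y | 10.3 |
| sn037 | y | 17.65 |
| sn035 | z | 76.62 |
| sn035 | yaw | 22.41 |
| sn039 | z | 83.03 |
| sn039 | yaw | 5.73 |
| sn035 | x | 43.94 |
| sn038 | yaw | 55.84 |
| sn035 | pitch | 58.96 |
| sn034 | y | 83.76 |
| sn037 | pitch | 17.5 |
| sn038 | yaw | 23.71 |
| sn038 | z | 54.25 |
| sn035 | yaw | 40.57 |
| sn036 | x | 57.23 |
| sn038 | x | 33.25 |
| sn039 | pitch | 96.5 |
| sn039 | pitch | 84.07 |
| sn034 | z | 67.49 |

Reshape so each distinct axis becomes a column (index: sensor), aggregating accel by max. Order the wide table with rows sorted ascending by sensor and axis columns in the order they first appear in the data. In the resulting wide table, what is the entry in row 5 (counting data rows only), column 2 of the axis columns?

With rows sorted ascending by sensor, row 5 is sensor=sn038. axis columns in first-appearance order: z, yaw, y, x, pitch; column 2 is yaw.
Long rows with sensor=sn038, axis=yaw: max(55.84, 23.71) = 55.84.

55.84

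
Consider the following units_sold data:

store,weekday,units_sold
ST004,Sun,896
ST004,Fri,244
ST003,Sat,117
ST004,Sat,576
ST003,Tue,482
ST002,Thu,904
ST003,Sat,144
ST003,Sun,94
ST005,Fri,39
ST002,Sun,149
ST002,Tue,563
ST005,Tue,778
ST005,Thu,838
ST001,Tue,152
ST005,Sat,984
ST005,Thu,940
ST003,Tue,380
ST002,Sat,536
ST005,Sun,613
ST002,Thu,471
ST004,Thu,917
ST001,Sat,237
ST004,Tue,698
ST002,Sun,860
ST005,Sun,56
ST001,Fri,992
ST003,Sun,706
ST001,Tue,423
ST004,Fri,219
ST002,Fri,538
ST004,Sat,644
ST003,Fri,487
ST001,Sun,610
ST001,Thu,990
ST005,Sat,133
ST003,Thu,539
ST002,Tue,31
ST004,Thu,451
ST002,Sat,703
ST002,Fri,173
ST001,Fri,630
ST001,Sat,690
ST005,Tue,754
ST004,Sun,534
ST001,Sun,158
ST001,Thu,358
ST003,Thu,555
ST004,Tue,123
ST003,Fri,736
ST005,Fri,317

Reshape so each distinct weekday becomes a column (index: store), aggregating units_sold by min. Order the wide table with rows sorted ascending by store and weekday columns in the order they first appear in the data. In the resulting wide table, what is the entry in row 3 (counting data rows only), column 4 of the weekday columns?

With rows sorted ascending by store, row 3 is store=ST003. weekday columns in first-appearance order: Sun, Fri, Sat, Tue, Thu; column 4 is Tue.
Long rows with store=ST003, weekday=Tue: min(482, 380) = 380.

380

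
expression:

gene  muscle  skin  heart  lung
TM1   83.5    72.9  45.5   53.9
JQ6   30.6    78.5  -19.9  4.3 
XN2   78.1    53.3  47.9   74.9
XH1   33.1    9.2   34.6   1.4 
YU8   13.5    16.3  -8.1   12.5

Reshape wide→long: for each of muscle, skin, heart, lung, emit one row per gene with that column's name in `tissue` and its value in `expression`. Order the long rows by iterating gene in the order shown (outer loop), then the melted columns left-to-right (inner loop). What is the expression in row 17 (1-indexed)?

20 rows total (5 × 4). Row 17: index ⌊(17-1)/4⌋ = 4 into gene → YU8; (17-1) mod 4 = 0 into the melted columns → muscle.
So row 17 is (YU8, muscle, 13.5); expression = 13.5.

13.5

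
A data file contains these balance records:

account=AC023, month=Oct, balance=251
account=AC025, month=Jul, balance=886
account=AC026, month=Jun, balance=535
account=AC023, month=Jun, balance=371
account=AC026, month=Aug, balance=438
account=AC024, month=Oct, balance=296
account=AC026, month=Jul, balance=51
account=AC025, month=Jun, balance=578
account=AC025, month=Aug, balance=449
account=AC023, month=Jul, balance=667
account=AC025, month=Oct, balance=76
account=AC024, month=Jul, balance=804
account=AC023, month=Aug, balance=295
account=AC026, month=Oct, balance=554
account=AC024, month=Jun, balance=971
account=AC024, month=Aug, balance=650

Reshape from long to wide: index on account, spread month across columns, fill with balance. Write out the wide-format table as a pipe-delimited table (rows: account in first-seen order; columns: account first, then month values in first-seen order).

Columns: account plus the 4 distinct month values (Oct, Jul, Jun, Aug).
For example, row AC023 column Oct takes balance=251 from the long row (AC023, Oct).

| account | Oct | Jul | Jun | Aug |
| AC023 | 251 | 667 | 371 | 295 |
| AC025 | 76 | 886 | 578 | 449 |
| AC026 | 554 | 51 | 535 | 438 |
| AC024 | 296 | 804 | 971 | 650 |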